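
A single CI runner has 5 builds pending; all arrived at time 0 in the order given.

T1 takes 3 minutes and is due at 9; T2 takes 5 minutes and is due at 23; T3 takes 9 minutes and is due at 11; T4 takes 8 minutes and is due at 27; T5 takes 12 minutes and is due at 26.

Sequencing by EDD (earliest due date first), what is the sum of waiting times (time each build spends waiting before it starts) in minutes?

EDD (increasing due date): T1 T3 T2 T5 T4.
T1: waits 0, runs 0→3
T3: waits 3, runs 3→12
T2: waits 12, runs 12→17
T5: waits 17, runs 17→29
T4: waits 29, runs 29→37
Sum = 0+3+12+17+29 = 61.

61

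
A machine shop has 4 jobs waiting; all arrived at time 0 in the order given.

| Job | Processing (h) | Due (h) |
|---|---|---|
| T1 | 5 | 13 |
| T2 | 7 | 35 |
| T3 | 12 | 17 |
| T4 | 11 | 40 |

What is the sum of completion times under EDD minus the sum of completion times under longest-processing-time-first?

EDD (increasing due date): T1 T3 T2 T4.
T1: 0→5
T3: 5→17
T2: 17→24
T4: 24→35
Sum = 5+17+24+35 = 81.
LPT (decreasing processing time): T3 T4 T2 T1.
T3: 0→12
T4: 12→23
T2: 23→30
T1: 30→35
Sum = 12+23+30+35 = 100.
Difference = 81 − 100 = -19.

-19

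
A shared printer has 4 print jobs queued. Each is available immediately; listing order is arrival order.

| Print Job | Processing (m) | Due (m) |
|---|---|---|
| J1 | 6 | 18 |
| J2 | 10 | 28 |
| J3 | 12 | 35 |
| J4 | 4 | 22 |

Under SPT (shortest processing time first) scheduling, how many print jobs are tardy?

0

SPT (increasing processing time): J4 J1 J2 J3.
J4: 0→4, due 22, tardiness 0
J1: 4→10, due 18, tardiness 0
J2: 10→20, due 28, tardiness 0
J3: 20→32, due 35, tardiness 0
Late print jobs: 0.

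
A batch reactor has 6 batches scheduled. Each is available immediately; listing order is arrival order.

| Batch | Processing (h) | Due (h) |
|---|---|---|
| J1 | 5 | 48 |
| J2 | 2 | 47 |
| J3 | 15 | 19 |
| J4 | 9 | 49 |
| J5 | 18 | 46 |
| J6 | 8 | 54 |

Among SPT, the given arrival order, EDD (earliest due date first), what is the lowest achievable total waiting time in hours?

87

SPT (increasing processing time): J2 J1 J6 J4 J3 J5.
J2: waits 0, runs 0→2
J1: waits 2, runs 2→7
J6: waits 7, runs 7→15
J4: waits 15, runs 15→24
J3: waits 24, runs 24→39
J5: waits 39, runs 39→57
Sum = 0+2+7+15+24+39 = 87.
FIFO (arrival order): J1 J2 J3 J4 J5 J6.
J1: waits 0, runs 0→5
J2: waits 5, runs 5→7
J3: waits 7, runs 7→22
J4: waits 22, runs 22→31
J5: waits 31, runs 31→49
J6: waits 49, runs 49→57
Sum = 0+5+7+22+31+49 = 114.
EDD (increasing due date): J3 J5 J2 J1 J4 J6.
J3: waits 0, runs 0→15
J5: waits 15, runs 15→33
J2: waits 33, runs 33→35
J1: waits 35, runs 35→40
J4: waits 40, runs 40→49
J6: waits 49, runs 49→57
Sum = 0+15+33+35+40+49 = 172.
SPT 87, FIFO 114, EDD 172 → minimum 87.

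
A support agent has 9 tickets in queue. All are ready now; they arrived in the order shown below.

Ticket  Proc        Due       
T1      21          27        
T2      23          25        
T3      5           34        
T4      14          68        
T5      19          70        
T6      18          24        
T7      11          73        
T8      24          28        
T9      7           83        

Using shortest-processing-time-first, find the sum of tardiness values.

SPT (increasing processing time): T3 T9 T7 T4 T6 T5 T1 T2 T8.
T3: 0→5, due 34, tardiness 0
T9: 5→12, due 83, tardiness 0
T7: 12→23, due 73, tardiness 0
T4: 23→37, due 68, tardiness 0
T6: 37→55, due 24, tardiness 31
T5: 55→74, due 70, tardiness 4
T1: 74→95, due 27, tardiness 68
T2: 95→118, due 25, tardiness 93
T8: 118→142, due 28, tardiness 114
Sum = 0+0+0+0+31+4+68+93+114 = 310.

310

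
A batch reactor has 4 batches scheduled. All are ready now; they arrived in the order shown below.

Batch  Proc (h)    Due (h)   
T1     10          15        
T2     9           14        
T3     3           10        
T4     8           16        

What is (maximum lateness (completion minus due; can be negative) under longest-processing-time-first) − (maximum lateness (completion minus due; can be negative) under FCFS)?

6

LPT (decreasing processing time): T1 T2 T4 T3.
T1: 0→10, due 15, lateness -5
T2: 10→19, due 14, lateness 5
T4: 19→27, due 16, lateness 11
T3: 27→30, due 10, lateness 20
Maximum = 20.
FIFO (arrival order): T1 T2 T3 T4.
T1: 0→10, due 15, lateness -5
T2: 10→19, due 14, lateness 5
T3: 19→22, due 10, lateness 12
T4: 22→30, due 16, lateness 14
Maximum = 14.
Difference = 20 − 14 = 6.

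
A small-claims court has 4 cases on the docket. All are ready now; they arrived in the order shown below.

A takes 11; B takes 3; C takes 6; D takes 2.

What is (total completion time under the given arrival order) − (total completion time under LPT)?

FIFO (arrival order): A B C D.
A: 0→11
B: 11→14
C: 14→20
D: 20→22
Sum = 11+14+20+22 = 67.
LPT (decreasing processing time): A C B D.
A: 0→11
C: 11→17
B: 17→20
D: 20→22
Sum = 11+17+20+22 = 70.
Difference = 67 − 70 = -3.

-3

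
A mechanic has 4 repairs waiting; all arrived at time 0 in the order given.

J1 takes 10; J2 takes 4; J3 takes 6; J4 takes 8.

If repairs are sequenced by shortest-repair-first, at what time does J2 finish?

SPT (increasing processing time): J2 J3 J4 J1.
J2: 0→4

4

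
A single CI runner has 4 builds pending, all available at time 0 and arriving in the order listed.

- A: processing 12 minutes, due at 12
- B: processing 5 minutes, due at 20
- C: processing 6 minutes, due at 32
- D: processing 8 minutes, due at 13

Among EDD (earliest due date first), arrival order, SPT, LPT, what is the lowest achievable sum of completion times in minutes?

66

EDD (increasing due date): A D B C.
A: 0→12
D: 12→20
B: 20→25
C: 25→31
Sum = 12+20+25+31 = 88.
FIFO (arrival order): A B C D.
A: 0→12
B: 12→17
C: 17→23
D: 23→31
Sum = 12+17+23+31 = 83.
SPT (increasing processing time): B C D A.
B: 0→5
C: 5→11
D: 11→19
A: 19→31
Sum = 5+11+19+31 = 66.
LPT (decreasing processing time): A D C B.
A: 0→12
D: 12→20
C: 20→26
B: 26→31
Sum = 12+20+26+31 = 89.
EDD 88, FIFO 83, SPT 66, LPT 89 → minimum 66.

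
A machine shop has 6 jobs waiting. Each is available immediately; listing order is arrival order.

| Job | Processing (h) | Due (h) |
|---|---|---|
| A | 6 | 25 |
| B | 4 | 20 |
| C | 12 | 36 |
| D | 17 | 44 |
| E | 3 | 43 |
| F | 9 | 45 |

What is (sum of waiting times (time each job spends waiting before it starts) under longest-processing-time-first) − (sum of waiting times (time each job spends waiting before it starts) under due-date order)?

73

LPT (decreasing processing time): D C F A B E.
D: waits 0, runs 0→17
C: waits 17, runs 17→29
F: waits 29, runs 29→38
A: waits 38, runs 38→44
B: waits 44, runs 44→48
E: waits 48, runs 48→51
Sum = 0+17+29+38+44+48 = 176.
EDD (increasing due date): B A C E D F.
B: waits 0, runs 0→4
A: waits 4, runs 4→10
C: waits 10, runs 10→22
E: waits 22, runs 22→25
D: waits 25, runs 25→42
F: waits 42, runs 42→51
Sum = 0+4+10+22+25+42 = 103.
Difference = 176 − 103 = 73.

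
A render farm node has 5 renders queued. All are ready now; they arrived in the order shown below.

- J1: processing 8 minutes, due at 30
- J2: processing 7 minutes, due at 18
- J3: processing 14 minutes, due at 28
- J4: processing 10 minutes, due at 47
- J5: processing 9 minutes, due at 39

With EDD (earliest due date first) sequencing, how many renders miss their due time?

1

EDD (increasing due date): J2 J3 J1 J5 J4.
J2: 0→7, due 18, tardiness 0
J3: 7→21, due 28, tardiness 0
J1: 21→29, due 30, tardiness 0
J5: 29→38, due 39, tardiness 0
J4: 38→48, due 47, tardiness 1
Late renders: 1.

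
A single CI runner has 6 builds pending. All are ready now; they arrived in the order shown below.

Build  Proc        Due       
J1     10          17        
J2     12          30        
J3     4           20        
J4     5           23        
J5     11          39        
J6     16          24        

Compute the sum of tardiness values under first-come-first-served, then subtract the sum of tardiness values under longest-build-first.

-50

FIFO (arrival order): J1 J2 J3 J4 J5 J6.
J1: 0→10, due 17, tardiness 0
J2: 10→22, due 30, tardiness 0
J3: 22→26, due 20, tardiness 6
J4: 26→31, due 23, tardiness 8
J5: 31→42, due 39, tardiness 3
J6: 42→58, due 24, tardiness 34
Sum = 0+0+6+8+3+34 = 51.
LPT (decreasing processing time): J6 J2 J5 J1 J4 J3.
J6: 0→16, due 24, tardiness 0
J2: 16→28, due 30, tardiness 0
J5: 28→39, due 39, tardiness 0
J1: 39→49, due 17, tardiness 32
J4: 49→54, due 23, tardiness 31
J3: 54→58, due 20, tardiness 38
Sum = 0+0+0+32+31+38 = 101.
Difference = 51 − 101 = -50.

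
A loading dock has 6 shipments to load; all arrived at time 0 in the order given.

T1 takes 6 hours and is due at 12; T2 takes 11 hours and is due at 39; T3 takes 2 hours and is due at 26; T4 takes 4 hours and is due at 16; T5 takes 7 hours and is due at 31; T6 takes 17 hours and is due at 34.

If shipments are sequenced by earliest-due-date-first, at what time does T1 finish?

6

EDD (increasing due date): T1 T4 T3 T5 T6 T2.
T1: 0→6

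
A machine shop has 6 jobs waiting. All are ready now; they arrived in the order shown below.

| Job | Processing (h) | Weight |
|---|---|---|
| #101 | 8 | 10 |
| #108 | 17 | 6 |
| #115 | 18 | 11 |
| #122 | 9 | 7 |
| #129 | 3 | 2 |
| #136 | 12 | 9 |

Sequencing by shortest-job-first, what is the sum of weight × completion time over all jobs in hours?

1575

SPT (increasing processing time): #129 #101 #122 #136 #108 #115.
#129: finishes 3, weight 2, w·C = 6
#101: finishes 11, weight 10, w·C = 110
#122: finishes 20, weight 7, w·C = 140
#136: finishes 32, weight 9, w·C = 288
#108: finishes 49, weight 6, w·C = 294
#115: finishes 67, weight 11, w·C = 737
Sum = 6+110+140+288+294+737 = 1575.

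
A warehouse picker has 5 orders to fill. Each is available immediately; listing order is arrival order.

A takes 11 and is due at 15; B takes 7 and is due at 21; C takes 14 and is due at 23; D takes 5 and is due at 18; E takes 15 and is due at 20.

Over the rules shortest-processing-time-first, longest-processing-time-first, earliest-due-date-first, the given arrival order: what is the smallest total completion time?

SPT (increasing processing time): D B A C E.
D: 0→5
B: 5→12
A: 12→23
C: 23→37
E: 37→52
Sum = 5+12+23+37+52 = 129.
LPT (decreasing processing time): E C A B D.
E: 0→15
C: 15→29
A: 29→40
B: 40→47
D: 47→52
Sum = 15+29+40+47+52 = 183.
EDD (increasing due date): A D E B C.
A: 0→11
D: 11→16
E: 16→31
B: 31→38
C: 38→52
Sum = 11+16+31+38+52 = 148.
FIFO (arrival order): A B C D E.
A: 0→11
B: 11→18
C: 18→32
D: 32→37
E: 37→52
Sum = 11+18+32+37+52 = 150.
SPT 129, LPT 183, EDD 148, FIFO 150 → minimum 129.

129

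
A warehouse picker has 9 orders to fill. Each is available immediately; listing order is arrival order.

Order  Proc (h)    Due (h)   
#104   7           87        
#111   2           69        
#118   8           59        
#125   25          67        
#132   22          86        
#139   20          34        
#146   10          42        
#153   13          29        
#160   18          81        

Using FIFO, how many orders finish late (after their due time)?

4

FIFO (arrival order): #104 #111 #118 #125 #132 #139 #146 #153 #160.
#104: 0→7, due 87, tardiness 0
#111: 7→9, due 69, tardiness 0
#118: 9→17, due 59, tardiness 0
#125: 17→42, due 67, tardiness 0
#132: 42→64, due 86, tardiness 0
#139: 64→84, due 34, tardiness 50
#146: 84→94, due 42, tardiness 52
#153: 94→107, due 29, tardiness 78
#160: 107→125, due 81, tardiness 44
Late orders: 4.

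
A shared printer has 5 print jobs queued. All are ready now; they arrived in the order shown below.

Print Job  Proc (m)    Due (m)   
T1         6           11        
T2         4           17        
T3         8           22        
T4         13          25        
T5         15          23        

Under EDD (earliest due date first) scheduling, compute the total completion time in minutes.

113

EDD (increasing due date): T1 T2 T3 T5 T4.
T1: 0→6
T2: 6→10
T3: 10→18
T5: 18→33
T4: 33→46
Sum = 6+10+18+33+46 = 113.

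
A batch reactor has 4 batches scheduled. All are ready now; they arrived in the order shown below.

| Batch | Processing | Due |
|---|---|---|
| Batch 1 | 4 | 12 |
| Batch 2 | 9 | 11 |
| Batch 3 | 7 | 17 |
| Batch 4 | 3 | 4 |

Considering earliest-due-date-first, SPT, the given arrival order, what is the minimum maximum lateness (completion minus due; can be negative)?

6

EDD (increasing due date): Batch 4 Batch 2 Batch 1 Batch 3.
Batch 4: 0→3, due 4, lateness -1
Batch 2: 3→12, due 11, lateness 1
Batch 1: 12→16, due 12, lateness 4
Batch 3: 16→23, due 17, lateness 6
Maximum = 6.
SPT (increasing processing time): Batch 4 Batch 1 Batch 3 Batch 2.
Batch 4: 0→3, due 4, lateness -1
Batch 1: 3→7, due 12, lateness -5
Batch 3: 7→14, due 17, lateness -3
Batch 2: 14→23, due 11, lateness 12
Maximum = 12.
FIFO (arrival order): Batch 1 Batch 2 Batch 3 Batch 4.
Batch 1: 0→4, due 12, lateness -8
Batch 2: 4→13, due 11, lateness 2
Batch 3: 13→20, due 17, lateness 3
Batch 4: 20→23, due 4, lateness 19
Maximum = 19.
EDD 6, SPT 12, FIFO 19 → minimum 6.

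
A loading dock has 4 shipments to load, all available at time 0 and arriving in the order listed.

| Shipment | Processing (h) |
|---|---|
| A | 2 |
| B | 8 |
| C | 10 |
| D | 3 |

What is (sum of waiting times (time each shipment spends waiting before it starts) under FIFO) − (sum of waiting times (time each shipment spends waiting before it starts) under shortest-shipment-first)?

12

FIFO (arrival order): A B C D.
A: waits 0, runs 0→2
B: waits 2, runs 2→10
C: waits 10, runs 10→20
D: waits 20, runs 20→23
Sum = 0+2+10+20 = 32.
SPT (increasing processing time): A D B C.
A: waits 0, runs 0→2
D: waits 2, runs 2→5
B: waits 5, runs 5→13
C: waits 13, runs 13→23
Sum = 0+2+5+13 = 20.
Difference = 32 − 20 = 12.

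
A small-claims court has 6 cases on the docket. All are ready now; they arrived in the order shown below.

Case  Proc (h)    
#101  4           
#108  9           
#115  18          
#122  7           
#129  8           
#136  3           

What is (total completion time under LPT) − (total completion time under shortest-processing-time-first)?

91

LPT (decreasing processing time): #115 #108 #129 #122 #101 #136.
#115: 0→18
#108: 18→27
#129: 27→35
#122: 35→42
#101: 42→46
#136: 46→49
Sum = 18+27+35+42+46+49 = 217.
SPT (increasing processing time): #136 #101 #122 #129 #108 #115.
#136: 0→3
#101: 3→7
#122: 7→14
#129: 14→22
#108: 22→31
#115: 31→49
Sum = 3+7+14+22+31+49 = 126.
Difference = 217 − 126 = 91.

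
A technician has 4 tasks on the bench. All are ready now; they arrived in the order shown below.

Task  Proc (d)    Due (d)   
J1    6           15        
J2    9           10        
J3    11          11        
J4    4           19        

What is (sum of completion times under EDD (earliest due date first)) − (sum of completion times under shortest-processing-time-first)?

EDD (increasing due date): J2 J3 J1 J4.
J2: 0→9
J3: 9→20
J1: 20→26
J4: 26→30
Sum = 9+20+26+30 = 85.
SPT (increasing processing time): J4 J1 J2 J3.
J4: 0→4
J1: 4→10
J2: 10→19
J3: 19→30
Sum = 4+10+19+30 = 63.
Difference = 85 − 63 = 22.

22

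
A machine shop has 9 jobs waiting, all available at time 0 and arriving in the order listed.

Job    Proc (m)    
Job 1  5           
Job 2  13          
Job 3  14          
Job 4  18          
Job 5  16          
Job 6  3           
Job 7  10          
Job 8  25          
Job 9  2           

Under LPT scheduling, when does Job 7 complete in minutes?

LPT (decreasing processing time): Job 8 Job 4 Job 5 Job 3 Job 2 Job 7 Job 1 Job 6 Job 9.
Job 8: 0→25
Job 4: 25→43
Job 5: 43→59
Job 3: 59→73
Job 2: 73→86
Job 7: 86→96

96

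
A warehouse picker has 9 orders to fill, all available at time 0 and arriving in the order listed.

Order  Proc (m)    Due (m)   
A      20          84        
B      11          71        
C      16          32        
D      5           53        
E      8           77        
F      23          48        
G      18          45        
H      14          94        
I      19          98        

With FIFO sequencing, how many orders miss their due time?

5

FIFO (arrival order): A B C D E F G H I.
A: 0→20, due 84, tardiness 0
B: 20→31, due 71, tardiness 0
C: 31→47, due 32, tardiness 15
D: 47→52, due 53, tardiness 0
E: 52→60, due 77, tardiness 0
F: 60→83, due 48, tardiness 35
G: 83→101, due 45, tardiness 56
H: 101→115, due 94, tardiness 21
I: 115→134, due 98, tardiness 36
Late orders: 5.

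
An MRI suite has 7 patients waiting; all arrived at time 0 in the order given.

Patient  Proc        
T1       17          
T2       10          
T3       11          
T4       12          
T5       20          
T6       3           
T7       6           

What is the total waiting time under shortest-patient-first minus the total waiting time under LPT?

SPT (increasing processing time): T6 T7 T2 T3 T4 T1 T5.
T6: waits 0, runs 0→3
T7: waits 3, runs 3→9
T2: waits 9, runs 9→19
T3: waits 19, runs 19→30
T4: waits 30, runs 30→42
T1: waits 42, runs 42→59
T5: waits 59, runs 59→79
Sum = 0+3+9+19+30+42+59 = 162.
LPT (decreasing processing time): T5 T1 T4 T3 T2 T7 T6.
T5: waits 0, runs 0→20
T1: waits 20, runs 20→37
T4: waits 37, runs 37→49
T3: waits 49, runs 49→60
T2: waits 60, runs 60→70
T7: waits 70, runs 70→76
T6: waits 76, runs 76→79
Sum = 0+20+37+49+60+70+76 = 312.
Difference = 162 − 312 = -150.

-150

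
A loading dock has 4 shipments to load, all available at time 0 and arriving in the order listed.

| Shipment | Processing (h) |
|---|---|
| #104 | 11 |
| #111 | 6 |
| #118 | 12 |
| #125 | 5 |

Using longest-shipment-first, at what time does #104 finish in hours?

LPT (decreasing processing time): #118 #104 #111 #125.
#118: 0→12
#104: 12→23

23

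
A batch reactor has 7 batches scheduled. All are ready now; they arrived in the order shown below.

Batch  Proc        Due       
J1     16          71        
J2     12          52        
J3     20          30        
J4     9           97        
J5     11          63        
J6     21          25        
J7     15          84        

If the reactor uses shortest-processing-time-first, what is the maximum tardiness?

79

SPT (increasing processing time): J4 J5 J2 J7 J1 J3 J6.
J4: 0→9, due 97, tardiness 0
J5: 9→20, due 63, tardiness 0
J2: 20→32, due 52, tardiness 0
J7: 32→47, due 84, tardiness 0
J1: 47→63, due 71, tardiness 0
J3: 63→83, due 30, tardiness 53
J6: 83→104, due 25, tardiness 79
Maximum = 79.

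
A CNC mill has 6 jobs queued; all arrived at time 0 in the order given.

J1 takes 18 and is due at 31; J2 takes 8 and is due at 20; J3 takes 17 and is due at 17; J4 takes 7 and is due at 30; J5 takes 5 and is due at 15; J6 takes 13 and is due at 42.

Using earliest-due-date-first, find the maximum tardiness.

26

EDD (increasing due date): J5 J3 J2 J4 J1 J6.
J5: 0→5, due 15, tardiness 0
J3: 5→22, due 17, tardiness 5
J2: 22→30, due 20, tardiness 10
J4: 30→37, due 30, tardiness 7
J1: 37→55, due 31, tardiness 24
J6: 55→68, due 42, tardiness 26
Maximum = 26.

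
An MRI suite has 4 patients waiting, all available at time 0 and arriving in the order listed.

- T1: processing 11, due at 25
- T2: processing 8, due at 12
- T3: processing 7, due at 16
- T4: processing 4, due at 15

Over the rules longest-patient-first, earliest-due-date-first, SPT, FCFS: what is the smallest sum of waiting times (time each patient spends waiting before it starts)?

LPT (decreasing processing time): T1 T2 T3 T4.
T1: waits 0, runs 0→11
T2: waits 11, runs 11→19
T3: waits 19, runs 19→26
T4: waits 26, runs 26→30
Sum = 0+11+19+26 = 56.
EDD (increasing due date): T2 T4 T3 T1.
T2: waits 0, runs 0→8
T4: waits 8, runs 8→12
T3: waits 12, runs 12→19
T1: waits 19, runs 19→30
Sum = 0+8+12+19 = 39.
SPT (increasing processing time): T4 T3 T2 T1.
T4: waits 0, runs 0→4
T3: waits 4, runs 4→11
T2: waits 11, runs 11→19
T1: waits 19, runs 19→30
Sum = 0+4+11+19 = 34.
FIFO (arrival order): T1 T2 T3 T4.
T1: waits 0, runs 0→11
T2: waits 11, runs 11→19
T3: waits 19, runs 19→26
T4: waits 26, runs 26→30
Sum = 0+11+19+26 = 56.
LPT 56, EDD 39, SPT 34, FIFO 56 → minimum 34.

34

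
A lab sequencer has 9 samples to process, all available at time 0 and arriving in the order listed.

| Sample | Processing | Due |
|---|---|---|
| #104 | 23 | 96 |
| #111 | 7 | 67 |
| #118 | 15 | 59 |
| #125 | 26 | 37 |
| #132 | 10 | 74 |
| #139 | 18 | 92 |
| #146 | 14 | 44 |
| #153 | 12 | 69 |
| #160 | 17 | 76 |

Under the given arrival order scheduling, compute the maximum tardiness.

69

FIFO (arrival order): #104 #111 #118 #125 #132 #139 #146 #153 #160.
#104: 0→23, due 96, tardiness 0
#111: 23→30, due 67, tardiness 0
#118: 30→45, due 59, tardiness 0
#125: 45→71, due 37, tardiness 34
#132: 71→81, due 74, tardiness 7
#139: 81→99, due 92, tardiness 7
#146: 99→113, due 44, tardiness 69
#153: 113→125, due 69, tardiness 56
#160: 125→142, due 76, tardiness 66
Maximum = 69.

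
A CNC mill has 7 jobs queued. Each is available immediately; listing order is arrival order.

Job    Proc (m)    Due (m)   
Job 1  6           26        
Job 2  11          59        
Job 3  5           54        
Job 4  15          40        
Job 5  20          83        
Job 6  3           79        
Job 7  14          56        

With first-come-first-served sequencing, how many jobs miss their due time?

FIFO (arrival order): Job 1 Job 2 Job 3 Job 4 Job 5 Job 6 Job 7.
Job 1: 0→6, due 26, tardiness 0
Job 2: 6→17, due 59, tardiness 0
Job 3: 17→22, due 54, tardiness 0
Job 4: 22→37, due 40, tardiness 0
Job 5: 37→57, due 83, tardiness 0
Job 6: 57→60, due 79, tardiness 0
Job 7: 60→74, due 56, tardiness 18
Late jobs: 1.

1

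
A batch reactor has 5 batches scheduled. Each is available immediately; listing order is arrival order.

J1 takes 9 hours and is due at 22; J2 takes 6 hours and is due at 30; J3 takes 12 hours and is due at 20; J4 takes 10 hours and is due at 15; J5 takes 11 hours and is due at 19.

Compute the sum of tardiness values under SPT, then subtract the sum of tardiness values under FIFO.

-3

SPT (increasing processing time): J2 J1 J4 J5 J3.
J2: 0→6, due 30, tardiness 0
J1: 6→15, due 22, tardiness 0
J4: 15→25, due 15, tardiness 10
J5: 25→36, due 19, tardiness 17
J3: 36→48, due 20, tardiness 28
Sum = 0+0+10+17+28 = 55.
FIFO (arrival order): J1 J2 J3 J4 J5.
J1: 0→9, due 22, tardiness 0
J2: 9→15, due 30, tardiness 0
J3: 15→27, due 20, tardiness 7
J4: 27→37, due 15, tardiness 22
J5: 37→48, due 19, tardiness 29
Sum = 0+0+7+22+29 = 58.
Difference = 55 − 58 = -3.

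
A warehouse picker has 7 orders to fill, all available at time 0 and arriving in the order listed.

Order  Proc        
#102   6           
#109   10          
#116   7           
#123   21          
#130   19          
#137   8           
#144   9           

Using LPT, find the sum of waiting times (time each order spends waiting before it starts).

311

LPT (decreasing processing time): #123 #130 #109 #144 #137 #116 #102.
#123: waits 0, runs 0→21
#130: waits 21, runs 21→40
#109: waits 40, runs 40→50
#144: waits 50, runs 50→59
#137: waits 59, runs 59→67
#116: waits 67, runs 67→74
#102: waits 74, runs 74→80
Sum = 0+21+40+50+59+67+74 = 311.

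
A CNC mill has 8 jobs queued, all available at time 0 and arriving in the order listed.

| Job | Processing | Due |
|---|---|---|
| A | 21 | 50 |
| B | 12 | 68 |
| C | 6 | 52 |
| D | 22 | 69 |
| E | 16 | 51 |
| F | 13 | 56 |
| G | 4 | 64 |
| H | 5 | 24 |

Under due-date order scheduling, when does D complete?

EDD (increasing due date): H A E C F G B D.
H: 0→5
A: 5→26
E: 26→42
C: 42→48
F: 48→61
G: 61→65
B: 65→77
D: 77→99

99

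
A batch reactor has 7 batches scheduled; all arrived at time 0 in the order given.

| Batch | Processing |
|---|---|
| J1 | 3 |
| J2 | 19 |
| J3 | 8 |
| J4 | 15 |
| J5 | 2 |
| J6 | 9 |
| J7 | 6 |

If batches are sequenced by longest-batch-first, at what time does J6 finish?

LPT (decreasing processing time): J2 J4 J6 J3 J7 J1 J5.
J2: 0→19
J4: 19→34
J6: 34→43

43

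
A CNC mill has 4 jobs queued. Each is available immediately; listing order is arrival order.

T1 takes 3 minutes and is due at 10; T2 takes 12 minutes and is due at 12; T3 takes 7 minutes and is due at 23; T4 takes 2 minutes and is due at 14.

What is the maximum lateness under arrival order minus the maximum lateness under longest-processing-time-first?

FIFO (arrival order): T1 T2 T3 T4.
T1: 0→3, due 10, lateness -7
T2: 3→15, due 12, lateness 3
T3: 15→22, due 23, lateness -1
T4: 22→24, due 14, lateness 10
Maximum = 10.
LPT (decreasing processing time): T2 T3 T1 T4.
T2: 0→12, due 12, lateness 0
T3: 12→19, due 23, lateness -4
T1: 19→22, due 10, lateness 12
T4: 22→24, due 14, lateness 10
Maximum = 12.
Difference = 10 − 12 = -2.

-2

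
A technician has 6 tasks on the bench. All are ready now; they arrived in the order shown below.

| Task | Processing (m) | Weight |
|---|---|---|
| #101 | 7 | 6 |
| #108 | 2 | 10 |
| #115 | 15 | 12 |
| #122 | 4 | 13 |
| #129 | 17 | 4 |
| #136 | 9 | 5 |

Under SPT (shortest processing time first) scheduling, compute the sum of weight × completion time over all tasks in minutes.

SPT (increasing processing time): #108 #122 #101 #136 #115 #129.
#108: finishes 2, weight 10, w·C = 20
#122: finishes 6, weight 13, w·C = 78
#101: finishes 13, weight 6, w·C = 78
#136: finishes 22, weight 5, w·C = 110
#115: finishes 37, weight 12, w·C = 444
#129: finishes 54, weight 4, w·C = 216
Sum = 20+78+78+110+444+216 = 946.

946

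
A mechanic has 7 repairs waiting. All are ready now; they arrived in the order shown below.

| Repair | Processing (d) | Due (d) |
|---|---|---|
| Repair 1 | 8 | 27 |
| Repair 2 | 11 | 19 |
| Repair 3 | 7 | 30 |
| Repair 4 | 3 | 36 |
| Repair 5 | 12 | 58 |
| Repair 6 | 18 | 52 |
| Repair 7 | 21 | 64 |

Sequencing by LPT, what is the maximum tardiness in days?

LPT (decreasing processing time): Repair 7 Repair 6 Repair 5 Repair 2 Repair 1 Repair 3 Repair 4.
Repair 7: 0→21, due 64, tardiness 0
Repair 6: 21→39, due 52, tardiness 0
Repair 5: 39→51, due 58, tardiness 0
Repair 2: 51→62, due 19, tardiness 43
Repair 1: 62→70, due 27, tardiness 43
Repair 3: 70→77, due 30, tardiness 47
Repair 4: 77→80, due 36, tardiness 44
Maximum = 47.

47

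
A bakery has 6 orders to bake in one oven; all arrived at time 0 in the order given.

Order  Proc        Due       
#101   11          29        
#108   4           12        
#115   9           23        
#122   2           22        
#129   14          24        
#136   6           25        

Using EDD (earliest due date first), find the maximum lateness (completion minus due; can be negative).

EDD (increasing due date): #108 #122 #115 #129 #136 #101.
#108: 0→4, due 12, lateness -8
#122: 4→6, due 22, lateness -16
#115: 6→15, due 23, lateness -8
#129: 15→29, due 24, lateness 5
#136: 29→35, due 25, lateness 10
#101: 35→46, due 29, lateness 17
Maximum = 17.

17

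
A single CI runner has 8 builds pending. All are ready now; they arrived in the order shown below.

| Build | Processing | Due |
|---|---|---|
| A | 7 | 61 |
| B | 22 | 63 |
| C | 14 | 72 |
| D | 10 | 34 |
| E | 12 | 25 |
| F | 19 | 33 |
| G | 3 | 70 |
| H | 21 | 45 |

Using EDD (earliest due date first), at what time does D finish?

EDD (increasing due date): E F D H A B G C.
E: 0→12
F: 12→31
D: 31→41

41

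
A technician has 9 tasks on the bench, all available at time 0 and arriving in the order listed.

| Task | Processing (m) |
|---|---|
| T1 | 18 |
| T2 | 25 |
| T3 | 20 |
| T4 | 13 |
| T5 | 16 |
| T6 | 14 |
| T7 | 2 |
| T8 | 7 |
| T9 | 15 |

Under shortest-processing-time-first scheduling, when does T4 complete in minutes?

22

SPT (increasing processing time): T7 T8 T4 T6 T9 T5 T1 T3 T2.
T7: 0→2
T8: 2→9
T4: 9→22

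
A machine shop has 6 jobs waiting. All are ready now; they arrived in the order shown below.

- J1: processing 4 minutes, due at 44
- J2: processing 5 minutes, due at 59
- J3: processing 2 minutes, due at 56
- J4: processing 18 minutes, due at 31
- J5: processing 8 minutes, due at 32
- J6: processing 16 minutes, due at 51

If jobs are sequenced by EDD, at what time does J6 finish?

46

EDD (increasing due date): J4 J5 J1 J6 J3 J2.
J4: 0→18
J5: 18→26
J1: 26→30
J6: 30→46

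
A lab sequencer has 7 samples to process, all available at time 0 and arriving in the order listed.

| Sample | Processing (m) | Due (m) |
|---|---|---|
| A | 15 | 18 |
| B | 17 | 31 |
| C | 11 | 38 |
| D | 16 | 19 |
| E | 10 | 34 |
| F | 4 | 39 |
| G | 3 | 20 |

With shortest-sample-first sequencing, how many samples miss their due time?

SPT (increasing processing time): G F E C A D B.
G: 0→3, due 20, tardiness 0
F: 3→7, due 39, tardiness 0
E: 7→17, due 34, tardiness 0
C: 17→28, due 38, tardiness 0
A: 28→43, due 18, tardiness 25
D: 43→59, due 19, tardiness 40
B: 59→76, due 31, tardiness 45
Late samples: 3.

3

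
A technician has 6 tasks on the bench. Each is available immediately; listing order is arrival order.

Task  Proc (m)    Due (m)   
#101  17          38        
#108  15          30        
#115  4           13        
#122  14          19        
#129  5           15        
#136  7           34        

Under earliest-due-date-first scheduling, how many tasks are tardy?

4

EDD (increasing due date): #115 #129 #122 #108 #136 #101.
#115: 0→4, due 13, tardiness 0
#129: 4→9, due 15, tardiness 0
#122: 9→23, due 19, tardiness 4
#108: 23→38, due 30, tardiness 8
#136: 38→45, due 34, tardiness 11
#101: 45→62, due 38, tardiness 24
Late tasks: 4.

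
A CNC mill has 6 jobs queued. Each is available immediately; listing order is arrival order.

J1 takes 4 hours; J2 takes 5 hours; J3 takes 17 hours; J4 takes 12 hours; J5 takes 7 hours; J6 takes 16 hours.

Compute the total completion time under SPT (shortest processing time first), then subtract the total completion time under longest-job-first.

SPT (increasing processing time): J1 J2 J5 J4 J6 J3.
J1: 0→4
J2: 4→9
J5: 9→16
J4: 16→28
J6: 28→44
J3: 44→61
Sum = 4+9+16+28+44+61 = 162.
LPT (decreasing processing time): J3 J6 J4 J5 J2 J1.
J3: 0→17
J6: 17→33
J4: 33→45
J5: 45→52
J2: 52→57
J1: 57→61
Sum = 17+33+45+52+57+61 = 265.
Difference = 162 − 265 = -103.

-103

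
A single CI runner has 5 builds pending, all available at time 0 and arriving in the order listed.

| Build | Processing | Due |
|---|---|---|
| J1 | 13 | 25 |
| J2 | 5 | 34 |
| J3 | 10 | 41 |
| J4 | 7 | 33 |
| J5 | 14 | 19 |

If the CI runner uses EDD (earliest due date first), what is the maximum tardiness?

8

EDD (increasing due date): J5 J1 J4 J2 J3.
J5: 0→14, due 19, tardiness 0
J1: 14→27, due 25, tardiness 2
J4: 27→34, due 33, tardiness 1
J2: 34→39, due 34, tardiness 5
J3: 39→49, due 41, tardiness 8
Maximum = 8.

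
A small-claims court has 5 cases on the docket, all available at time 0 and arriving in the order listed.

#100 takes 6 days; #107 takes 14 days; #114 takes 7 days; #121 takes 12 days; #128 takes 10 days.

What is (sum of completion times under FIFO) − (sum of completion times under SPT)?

15

FIFO (arrival order): #100 #107 #114 #121 #128.
#100: 0→6
#107: 6→20
#114: 20→27
#121: 27→39
#128: 39→49
Sum = 6+20+27+39+49 = 141.
SPT (increasing processing time): #100 #114 #128 #121 #107.
#100: 0→6
#114: 6→13
#128: 13→23
#121: 23→35
#107: 35→49
Sum = 6+13+23+35+49 = 126.
Difference = 141 − 126 = 15.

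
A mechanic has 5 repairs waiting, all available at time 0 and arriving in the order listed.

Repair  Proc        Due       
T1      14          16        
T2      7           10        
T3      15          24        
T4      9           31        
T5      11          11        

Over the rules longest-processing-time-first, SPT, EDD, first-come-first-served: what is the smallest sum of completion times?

LPT (decreasing processing time): T3 T1 T5 T4 T2.
T3: 0→15
T1: 15→29
T5: 29→40
T4: 40→49
T2: 49→56
Sum = 15+29+40+49+56 = 189.
SPT (increasing processing time): T2 T4 T5 T1 T3.
T2: 0→7
T4: 7→16
T5: 16→27
T1: 27→41
T3: 41→56
Sum = 7+16+27+41+56 = 147.
EDD (increasing due date): T2 T5 T1 T3 T4.
T2: 0→7
T5: 7→18
T1: 18→32
T3: 32→47
T4: 47→56
Sum = 7+18+32+47+56 = 160.
FIFO (arrival order): T1 T2 T3 T4 T5.
T1: 0→14
T2: 14→21
T3: 21→36
T4: 36→45
T5: 45→56
Sum = 14+21+36+45+56 = 172.
LPT 189, SPT 147, EDD 160, FIFO 172 → minimum 147.

147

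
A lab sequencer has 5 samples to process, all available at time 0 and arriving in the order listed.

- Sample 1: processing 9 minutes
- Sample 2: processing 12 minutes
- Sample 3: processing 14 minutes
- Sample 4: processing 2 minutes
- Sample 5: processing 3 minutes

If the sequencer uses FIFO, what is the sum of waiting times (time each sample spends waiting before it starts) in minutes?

102

FIFO (arrival order): Sample 1 Sample 2 Sample 3 Sample 4 Sample 5.
Sample 1: waits 0, runs 0→9
Sample 2: waits 9, runs 9→21
Sample 3: waits 21, runs 21→35
Sample 4: waits 35, runs 35→37
Sample 5: waits 37, runs 37→40
Sum = 0+9+21+35+37 = 102.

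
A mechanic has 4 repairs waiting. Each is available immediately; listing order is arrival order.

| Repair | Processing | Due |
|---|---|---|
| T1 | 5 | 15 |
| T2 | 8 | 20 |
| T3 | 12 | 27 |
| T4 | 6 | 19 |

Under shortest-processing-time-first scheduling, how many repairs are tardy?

SPT (increasing processing time): T1 T4 T2 T3.
T1: 0→5, due 15, tardiness 0
T4: 5→11, due 19, tardiness 0
T2: 11→19, due 20, tardiness 0
T3: 19→31, due 27, tardiness 4
Late repairs: 1.

1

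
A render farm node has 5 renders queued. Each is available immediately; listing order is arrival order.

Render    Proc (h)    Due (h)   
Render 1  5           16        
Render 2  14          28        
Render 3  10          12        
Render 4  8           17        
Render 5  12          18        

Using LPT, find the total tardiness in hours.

92

LPT (decreasing processing time): Render 2 Render 5 Render 3 Render 4 Render 1.
Render 2: 0→14, due 28, tardiness 0
Render 5: 14→26, due 18, tardiness 8
Render 3: 26→36, due 12, tardiness 24
Render 4: 36→44, due 17, tardiness 27
Render 1: 44→49, due 16, tardiness 33
Sum = 0+8+24+27+33 = 92.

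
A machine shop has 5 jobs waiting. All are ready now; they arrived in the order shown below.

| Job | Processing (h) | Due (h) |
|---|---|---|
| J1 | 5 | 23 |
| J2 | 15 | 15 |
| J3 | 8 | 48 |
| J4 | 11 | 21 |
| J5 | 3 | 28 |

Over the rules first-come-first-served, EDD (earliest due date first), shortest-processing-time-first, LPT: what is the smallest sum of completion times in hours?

96

FIFO (arrival order): J1 J2 J3 J4 J5.
J1: 0→5
J2: 5→20
J3: 20→28
J4: 28→39
J5: 39→42
Sum = 5+20+28+39+42 = 134.
EDD (increasing due date): J2 J4 J1 J5 J3.
J2: 0→15
J4: 15→26
J1: 26→31
J5: 31→34
J3: 34→42
Sum = 15+26+31+34+42 = 148.
SPT (increasing processing time): J5 J1 J3 J4 J2.
J5: 0→3
J1: 3→8
J3: 8→16
J4: 16→27
J2: 27→42
Sum = 3+8+16+27+42 = 96.
LPT (decreasing processing time): J2 J4 J3 J1 J5.
J2: 0→15
J4: 15→26
J3: 26→34
J1: 34→39
J5: 39→42
Sum = 15+26+34+39+42 = 156.
FIFO 134, EDD 148, SPT 96, LPT 156 → minimum 96.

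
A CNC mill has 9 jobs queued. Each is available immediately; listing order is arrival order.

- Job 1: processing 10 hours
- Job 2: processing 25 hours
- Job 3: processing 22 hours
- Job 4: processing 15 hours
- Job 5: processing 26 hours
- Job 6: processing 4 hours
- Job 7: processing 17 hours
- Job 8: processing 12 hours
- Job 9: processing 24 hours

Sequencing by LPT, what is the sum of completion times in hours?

939

LPT (decreasing processing time): Job 5 Job 2 Job 9 Job 3 Job 7 Job 4 Job 8 Job 1 Job 6.
Job 5: 0→26
Job 2: 26→51
Job 9: 51→75
Job 3: 75→97
Job 7: 97→114
Job 4: 114→129
Job 8: 129→141
Job 1: 141→151
Job 6: 151→155
Sum = 26+51+75+97+114+129+141+151+155 = 939.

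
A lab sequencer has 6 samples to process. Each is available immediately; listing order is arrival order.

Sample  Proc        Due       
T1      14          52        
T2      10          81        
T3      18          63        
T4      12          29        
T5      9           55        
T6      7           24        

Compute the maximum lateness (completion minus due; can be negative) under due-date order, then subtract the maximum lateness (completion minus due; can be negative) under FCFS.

EDD (increasing due date): T6 T4 T1 T5 T3 T2.
T6: 0→7, due 24, lateness -17
T4: 7→19, due 29, lateness -10
T1: 19→33, due 52, lateness -19
T5: 33→42, due 55, lateness -13
T3: 42→60, due 63, lateness -3
T2: 60→70, due 81, lateness -11
Maximum = -3.
FIFO (arrival order): T1 T2 T3 T4 T5 T6.
T1: 0→14, due 52, lateness -38
T2: 14→24, due 81, lateness -57
T3: 24→42, due 63, lateness -21
T4: 42→54, due 29, lateness 25
T5: 54→63, due 55, lateness 8
T6: 63→70, due 24, lateness 46
Maximum = 46.
Difference = -3 − 46 = -49.

-49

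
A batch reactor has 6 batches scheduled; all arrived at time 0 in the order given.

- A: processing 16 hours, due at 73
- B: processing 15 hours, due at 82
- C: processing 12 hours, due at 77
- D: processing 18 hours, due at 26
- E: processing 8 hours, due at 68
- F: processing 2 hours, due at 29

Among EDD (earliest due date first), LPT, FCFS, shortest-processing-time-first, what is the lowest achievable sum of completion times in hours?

EDD (increasing due date): D F E A C B.
D: 0→18
F: 18→20
E: 20→28
A: 28→44
C: 44→56
B: 56→71
Sum = 18+20+28+44+56+71 = 237.
LPT (decreasing processing time): D A B C E F.
D: 0→18
A: 18→34
B: 34→49
C: 49→61
E: 61→69
F: 69→71
Sum = 18+34+49+61+69+71 = 302.
FIFO (arrival order): A B C D E F.
A: 0→16
B: 16→31
C: 31→43
D: 43→61
E: 61→69
F: 69→71
Sum = 16+31+43+61+69+71 = 291.
SPT (increasing processing time): F E C B A D.
F: 0→2
E: 2→10
C: 10→22
B: 22→37
A: 37→53
D: 53→71
Sum = 2+10+22+37+53+71 = 195.
EDD 237, LPT 302, FIFO 291, SPT 195 → minimum 195.

195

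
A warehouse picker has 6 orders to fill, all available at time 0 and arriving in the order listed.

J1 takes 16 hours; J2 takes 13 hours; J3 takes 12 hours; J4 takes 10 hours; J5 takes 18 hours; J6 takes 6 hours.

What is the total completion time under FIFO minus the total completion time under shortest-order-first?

FIFO (arrival order): J1 J2 J3 J4 J5 J6.
J1: 0→16
J2: 16→29
J3: 29→41
J4: 41→51
J5: 51→69
J6: 69→75
Sum = 16+29+41+51+69+75 = 281.
SPT (increasing processing time): J6 J4 J3 J2 J1 J5.
J6: 0→6
J4: 6→16
J3: 16→28
J2: 28→41
J1: 41→57
J5: 57→75
Sum = 6+16+28+41+57+75 = 223.
Difference = 281 − 223 = 58.

58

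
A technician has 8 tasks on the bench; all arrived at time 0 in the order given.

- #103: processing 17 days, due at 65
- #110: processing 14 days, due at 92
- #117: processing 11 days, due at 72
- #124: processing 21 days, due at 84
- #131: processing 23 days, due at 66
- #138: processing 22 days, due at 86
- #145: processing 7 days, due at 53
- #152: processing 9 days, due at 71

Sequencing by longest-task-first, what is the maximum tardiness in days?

LPT (decreasing processing time): #131 #138 #124 #103 #110 #117 #152 #145.
#131: 0→23, due 66, tardiness 0
#138: 23→45, due 86, tardiness 0
#124: 45→66, due 84, tardiness 0
#103: 66→83, due 65, tardiness 18
#110: 83→97, due 92, tardiness 5
#117: 97→108, due 72, tardiness 36
#152: 108→117, due 71, tardiness 46
#145: 117→124, due 53, tardiness 71
Maximum = 71.

71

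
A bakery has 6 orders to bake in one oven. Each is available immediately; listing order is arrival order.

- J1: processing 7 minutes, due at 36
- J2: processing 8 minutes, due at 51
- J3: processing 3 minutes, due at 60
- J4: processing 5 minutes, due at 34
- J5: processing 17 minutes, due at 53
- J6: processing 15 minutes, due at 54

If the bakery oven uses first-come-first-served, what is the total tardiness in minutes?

FIFO (arrival order): J1 J2 J3 J4 J5 J6.
J1: 0→7, due 36, tardiness 0
J2: 7→15, due 51, tardiness 0
J3: 15→18, due 60, tardiness 0
J4: 18→23, due 34, tardiness 0
J5: 23→40, due 53, tardiness 0
J6: 40→55, due 54, tardiness 1
Sum = 0+0+0+0+0+1 = 1.

1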